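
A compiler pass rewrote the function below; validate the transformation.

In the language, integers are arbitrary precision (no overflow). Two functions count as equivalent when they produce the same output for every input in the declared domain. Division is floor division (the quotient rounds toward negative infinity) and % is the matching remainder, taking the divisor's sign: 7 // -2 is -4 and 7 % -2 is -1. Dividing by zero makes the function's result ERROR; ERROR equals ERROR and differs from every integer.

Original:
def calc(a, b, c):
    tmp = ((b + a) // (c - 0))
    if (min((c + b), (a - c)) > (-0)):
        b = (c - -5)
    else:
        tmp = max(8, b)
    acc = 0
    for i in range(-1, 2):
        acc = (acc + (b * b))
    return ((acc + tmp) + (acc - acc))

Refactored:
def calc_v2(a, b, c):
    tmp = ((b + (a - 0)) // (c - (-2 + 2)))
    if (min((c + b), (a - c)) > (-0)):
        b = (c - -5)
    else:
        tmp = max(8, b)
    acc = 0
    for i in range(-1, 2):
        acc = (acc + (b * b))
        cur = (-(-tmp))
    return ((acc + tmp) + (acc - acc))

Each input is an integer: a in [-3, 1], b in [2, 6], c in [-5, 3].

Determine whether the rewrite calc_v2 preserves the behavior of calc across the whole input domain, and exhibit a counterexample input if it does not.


This is a faithful refactor — constant usage differs; also local variable names differ; also arithmetic usage differs; also statement counts differ, but the computed results match everywhere.
Tracing a=1, b=6, c=1: calc: tmp=7, then (min((c + b), (a - c)) > (-0)) is false, then tmp=8, then acc=0, then (i=-1), then acc=36, then (i=0), then acc=72, then (i=1), then acc=108, then returns 116 | calc_v2: tmp=7, then (min((c + b), (a - c)) > (-0)) is false, then tmp=8, then acc=0, then (i=-1), then acc=36, then cur=8, then (i=0), then acc=72, then cur=8, then (i=1), then acc=108, then cur=8, then returns 116 — matching result 116.
Checked all 225 inputs in the declared domain: the outputs agree on every one.
verdict: equivalent


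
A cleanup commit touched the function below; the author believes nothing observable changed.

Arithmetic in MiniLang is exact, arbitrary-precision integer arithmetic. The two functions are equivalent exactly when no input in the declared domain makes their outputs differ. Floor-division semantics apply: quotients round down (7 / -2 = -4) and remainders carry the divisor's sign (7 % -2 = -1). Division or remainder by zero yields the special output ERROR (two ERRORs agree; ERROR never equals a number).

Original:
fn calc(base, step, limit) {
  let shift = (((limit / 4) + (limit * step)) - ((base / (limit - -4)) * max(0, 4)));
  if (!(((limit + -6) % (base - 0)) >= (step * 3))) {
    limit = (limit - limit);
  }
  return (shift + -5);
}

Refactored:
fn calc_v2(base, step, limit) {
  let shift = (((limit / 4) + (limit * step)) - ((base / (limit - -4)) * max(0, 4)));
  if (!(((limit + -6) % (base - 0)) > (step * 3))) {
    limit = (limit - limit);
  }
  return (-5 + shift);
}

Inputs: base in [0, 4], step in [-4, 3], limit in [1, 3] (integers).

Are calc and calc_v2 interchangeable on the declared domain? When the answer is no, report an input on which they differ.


The suspicious edit (`(((limit + -6) % (base - 0)) >= (step * 3))` became `(((limit + -6) % (base - 0)) > (step * 3))`) never changes the result for any input inside the declared domain; all 120 inputs agree.
verdict: equivalent


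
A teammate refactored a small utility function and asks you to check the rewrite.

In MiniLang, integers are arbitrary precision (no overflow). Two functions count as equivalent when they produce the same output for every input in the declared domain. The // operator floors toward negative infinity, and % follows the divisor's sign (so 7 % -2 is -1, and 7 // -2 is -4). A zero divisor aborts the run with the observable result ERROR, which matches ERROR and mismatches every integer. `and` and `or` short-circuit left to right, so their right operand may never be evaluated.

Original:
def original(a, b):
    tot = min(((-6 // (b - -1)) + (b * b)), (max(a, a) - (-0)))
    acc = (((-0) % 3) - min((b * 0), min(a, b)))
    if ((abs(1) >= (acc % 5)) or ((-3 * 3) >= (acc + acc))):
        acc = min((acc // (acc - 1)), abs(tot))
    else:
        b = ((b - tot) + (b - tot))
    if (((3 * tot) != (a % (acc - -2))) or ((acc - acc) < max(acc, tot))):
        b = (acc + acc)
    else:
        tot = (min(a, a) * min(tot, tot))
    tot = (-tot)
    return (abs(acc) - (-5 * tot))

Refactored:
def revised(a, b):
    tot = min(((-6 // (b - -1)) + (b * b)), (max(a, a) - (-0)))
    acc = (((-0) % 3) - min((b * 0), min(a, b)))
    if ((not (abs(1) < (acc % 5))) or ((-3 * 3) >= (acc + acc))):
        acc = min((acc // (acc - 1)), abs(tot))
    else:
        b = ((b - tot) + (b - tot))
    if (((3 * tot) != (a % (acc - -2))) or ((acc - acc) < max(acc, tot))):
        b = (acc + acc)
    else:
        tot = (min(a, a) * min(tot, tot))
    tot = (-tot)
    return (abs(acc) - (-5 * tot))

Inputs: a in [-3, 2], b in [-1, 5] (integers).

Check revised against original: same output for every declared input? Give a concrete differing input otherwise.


Behavior is preserved: although boolean connective usage differs; comparison usage differs, the outputs never diverge.
As a probe, take a=-1, b=4: original runs tot=-1, then acc=1, then ((abs(1) >= (acc % 5)) or ((-3 * 3) >= (acc + acc))) is true, then a zero divisor aborts: ERROR; revised runs tot=-1, then acc=1, then ((not (abs(1) < (acc % 5))) or ((-3 * 3) >= (acc + acc))) is true, then a zero divisor aborts: ERROR; both end at ERROR.
Across all 42 domain points the two functions coincide.
verdict: equivalent


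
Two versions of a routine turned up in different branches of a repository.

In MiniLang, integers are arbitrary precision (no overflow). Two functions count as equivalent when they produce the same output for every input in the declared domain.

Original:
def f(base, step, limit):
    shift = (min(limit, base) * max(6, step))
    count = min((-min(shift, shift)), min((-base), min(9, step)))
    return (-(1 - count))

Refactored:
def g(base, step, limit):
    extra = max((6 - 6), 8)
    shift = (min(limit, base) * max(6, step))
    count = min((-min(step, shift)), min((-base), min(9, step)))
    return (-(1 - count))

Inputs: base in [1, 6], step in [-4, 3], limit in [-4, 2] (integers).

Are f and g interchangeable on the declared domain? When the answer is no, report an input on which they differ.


Run the pair on base=1, step=-4, limit=1.
f: shift = 6; count = -6; return -7
g: extra = 8; shift = 6; count = -4; return -5
-7 and -5 differ, so these are not the same function on this domain.
verdict: not equivalent; witness: base=1, step=-4, limit=1


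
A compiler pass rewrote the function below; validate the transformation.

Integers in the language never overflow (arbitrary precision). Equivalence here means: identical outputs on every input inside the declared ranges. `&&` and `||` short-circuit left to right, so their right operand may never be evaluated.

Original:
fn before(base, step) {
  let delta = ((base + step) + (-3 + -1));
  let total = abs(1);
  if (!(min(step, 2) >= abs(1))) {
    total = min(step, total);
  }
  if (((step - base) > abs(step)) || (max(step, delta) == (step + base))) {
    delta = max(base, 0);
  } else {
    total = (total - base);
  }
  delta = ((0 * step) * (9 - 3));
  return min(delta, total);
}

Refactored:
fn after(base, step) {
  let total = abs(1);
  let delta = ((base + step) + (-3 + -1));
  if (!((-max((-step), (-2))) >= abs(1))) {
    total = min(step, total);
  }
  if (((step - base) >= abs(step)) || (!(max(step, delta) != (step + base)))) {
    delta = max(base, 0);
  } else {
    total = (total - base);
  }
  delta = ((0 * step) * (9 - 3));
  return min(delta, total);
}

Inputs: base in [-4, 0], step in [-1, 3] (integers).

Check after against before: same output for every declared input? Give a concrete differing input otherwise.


These are not equivalent — on base=-2, step=-1 the outputs split (0 vs -1).
before: delta=-7, then total=1, then (!(min(step, 2) >= abs(1))) is true, then total=-1, then (((step - base) > abs(step)) || (max(step, delta) == (step + base))) is false, then total=1, then delta=0, then returns 0
after: total=1, then delta=-7, then (!((-max((-step), (-2))) >= abs(1))) is true, then total=-1, then (((step - base) >= abs(step)) || (!(max(step, delta) != (step + base)))) is true, then delta=0, then delta=0, then returns -1
verdict: not equivalent; witness: base=-2, step=-1


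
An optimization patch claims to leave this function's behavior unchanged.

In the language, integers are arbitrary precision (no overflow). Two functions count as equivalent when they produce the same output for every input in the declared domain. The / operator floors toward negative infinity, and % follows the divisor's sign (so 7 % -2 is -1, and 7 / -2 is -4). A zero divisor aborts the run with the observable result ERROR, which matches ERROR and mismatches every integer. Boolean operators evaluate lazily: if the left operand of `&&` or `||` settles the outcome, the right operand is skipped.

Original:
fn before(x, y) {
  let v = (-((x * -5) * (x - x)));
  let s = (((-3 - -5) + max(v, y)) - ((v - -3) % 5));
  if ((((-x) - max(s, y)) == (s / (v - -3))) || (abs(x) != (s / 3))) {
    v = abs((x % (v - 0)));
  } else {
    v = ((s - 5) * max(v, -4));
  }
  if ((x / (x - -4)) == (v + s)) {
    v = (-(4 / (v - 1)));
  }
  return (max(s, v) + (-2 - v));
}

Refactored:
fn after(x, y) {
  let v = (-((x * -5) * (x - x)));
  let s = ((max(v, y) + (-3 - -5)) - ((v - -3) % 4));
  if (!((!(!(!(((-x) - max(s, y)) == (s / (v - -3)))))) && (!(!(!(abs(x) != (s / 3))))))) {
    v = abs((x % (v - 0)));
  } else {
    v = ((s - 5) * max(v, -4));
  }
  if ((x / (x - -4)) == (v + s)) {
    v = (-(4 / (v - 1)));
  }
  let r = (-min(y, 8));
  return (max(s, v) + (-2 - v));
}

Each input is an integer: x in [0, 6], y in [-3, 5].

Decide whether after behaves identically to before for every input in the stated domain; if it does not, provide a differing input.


The one real change (`5` became `4`) has no effect anywhere in the declared ranges.
Tracing x=1, y=-2: before: v becomes 0; next s becomes -1; next ((((-x) - max(s, y)) == (s / (v - -3))) || (abs(x) != (s / 3))) evaluates to true; next hits division by zero so the output is ERROR | after: v becomes 0; next s becomes -1; next (!((!(!(!(((-x) - max(s, y)) == (s / (v - -3)))))) && (!(!(!(abs(x) != (s / 3))))))) evaluates to true; next hits division by zero so the output is ERROR — matching result ERROR.
Checked all 63 inputs in the declared domain: the outputs agree on every one.
verdict: equivalent


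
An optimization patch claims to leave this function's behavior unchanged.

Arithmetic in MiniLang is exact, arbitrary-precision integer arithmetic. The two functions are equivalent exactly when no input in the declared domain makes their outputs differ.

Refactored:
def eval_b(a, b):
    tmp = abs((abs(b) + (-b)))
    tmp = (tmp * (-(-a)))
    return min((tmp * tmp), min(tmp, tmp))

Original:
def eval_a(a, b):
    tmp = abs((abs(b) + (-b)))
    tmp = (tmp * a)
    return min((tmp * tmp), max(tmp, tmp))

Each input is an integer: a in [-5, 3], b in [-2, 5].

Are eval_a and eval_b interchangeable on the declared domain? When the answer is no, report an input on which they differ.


Although `max(tmp, tmp)` became `min(tmp, tmp)`, no input in the stated domain can expose it.
Tracing a=-1, b=1: eval_a: tmp = 0; tmp = 0; return 0 | eval_b: tmp = 0; tmp = 0; return 0 — matching result 0.
Sweeping the whole domain (72 inputs) finds no disagreement.
verdict: equivalent


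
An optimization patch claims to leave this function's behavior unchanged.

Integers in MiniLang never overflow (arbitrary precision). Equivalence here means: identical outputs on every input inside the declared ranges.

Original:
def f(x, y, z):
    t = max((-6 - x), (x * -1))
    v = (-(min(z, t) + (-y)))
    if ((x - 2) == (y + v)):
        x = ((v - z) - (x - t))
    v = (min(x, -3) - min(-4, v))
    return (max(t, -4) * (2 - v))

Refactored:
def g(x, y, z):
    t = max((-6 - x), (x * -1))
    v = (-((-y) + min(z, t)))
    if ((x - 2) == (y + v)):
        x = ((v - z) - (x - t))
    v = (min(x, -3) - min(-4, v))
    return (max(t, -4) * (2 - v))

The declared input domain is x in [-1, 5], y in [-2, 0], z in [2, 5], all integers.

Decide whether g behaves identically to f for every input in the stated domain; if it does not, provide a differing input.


The two versions differ — the changes include same computation, different form.
Spot check at x=1, y=0, z=3 — f: t = -1; v = 1; ((x - 2) == (y + v)) -> false; v = 1; return -1. g: t = -1; v = 1; ((x - 2) == (y + v)) -> false; v = 1; return -1. Both give -1.
An exhaustive pass over the 84 declared inputs shows identical outputs.
verdict: equivalent


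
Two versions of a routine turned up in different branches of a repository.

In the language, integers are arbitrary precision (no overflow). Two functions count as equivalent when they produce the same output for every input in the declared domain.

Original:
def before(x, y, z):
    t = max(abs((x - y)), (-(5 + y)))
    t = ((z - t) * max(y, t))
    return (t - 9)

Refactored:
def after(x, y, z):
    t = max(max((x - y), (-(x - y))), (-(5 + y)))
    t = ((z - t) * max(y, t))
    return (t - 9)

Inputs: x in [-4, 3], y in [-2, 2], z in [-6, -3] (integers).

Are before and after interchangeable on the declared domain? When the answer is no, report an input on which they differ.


Comparing the listings, the differences include: min/max/abs usage differs; and arithmetic usage differs.
Spot check at x=-4, y=2, z=-4 — before: t = 6; t = -60; return -69. after: t = 6; t = -60; return -69. Both give -69.
An exhaustive pass over the 160 declared inputs shows identical outputs.
verdict: equivalent


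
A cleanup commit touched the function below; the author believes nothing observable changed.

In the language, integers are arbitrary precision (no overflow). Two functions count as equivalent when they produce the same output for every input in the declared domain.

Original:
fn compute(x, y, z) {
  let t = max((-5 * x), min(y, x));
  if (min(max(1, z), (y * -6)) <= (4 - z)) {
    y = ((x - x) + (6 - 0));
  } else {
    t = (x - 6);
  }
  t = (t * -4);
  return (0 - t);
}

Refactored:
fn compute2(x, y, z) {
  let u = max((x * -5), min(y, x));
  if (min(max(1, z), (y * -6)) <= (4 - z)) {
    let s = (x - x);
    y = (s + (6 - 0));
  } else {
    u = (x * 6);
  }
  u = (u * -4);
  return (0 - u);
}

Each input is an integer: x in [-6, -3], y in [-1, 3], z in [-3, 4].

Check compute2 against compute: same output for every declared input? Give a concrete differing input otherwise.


Consider the input x=-6, y=-1, z=3.
compute: t becomes 30; next (min(max(1, z), (y * -6)) <= (4 - z)) evaluates to false; next t becomes -12; next t becomes 48; next final value -48
compute2: u becomes 30; next (min(max(1, z), (y * -6)) <= (4 - z)) evaluates to false; next u becomes -36; next u becomes 144; next final value -144
-48 != -144, so the rewrite changes behavior.
verdict: not equivalent; witness: x=-6, y=-1, z=3


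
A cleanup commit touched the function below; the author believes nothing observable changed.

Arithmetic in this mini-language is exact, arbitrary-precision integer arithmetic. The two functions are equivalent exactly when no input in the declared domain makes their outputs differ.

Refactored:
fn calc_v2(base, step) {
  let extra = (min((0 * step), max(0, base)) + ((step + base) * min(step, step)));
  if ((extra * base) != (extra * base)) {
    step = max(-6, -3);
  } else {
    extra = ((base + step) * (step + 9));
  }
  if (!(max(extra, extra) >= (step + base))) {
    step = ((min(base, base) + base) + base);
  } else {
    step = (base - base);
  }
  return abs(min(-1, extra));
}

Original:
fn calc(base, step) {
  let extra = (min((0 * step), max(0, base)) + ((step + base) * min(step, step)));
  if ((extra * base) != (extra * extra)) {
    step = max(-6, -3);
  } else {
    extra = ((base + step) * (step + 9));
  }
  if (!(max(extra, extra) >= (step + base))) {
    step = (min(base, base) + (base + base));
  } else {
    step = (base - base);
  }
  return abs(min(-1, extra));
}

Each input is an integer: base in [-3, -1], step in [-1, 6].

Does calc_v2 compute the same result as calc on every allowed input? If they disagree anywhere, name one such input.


There is a counterexample at base=-3, step=-1: 1 on one side, 32 on the other.
calc: extra = 4; ((extra * base) != (extra * extra)) -> true; step = -3; (!(max(extra, extra) >= (step + base))) -> false; step = 0; return 1
calc_v2: extra = 4; ((extra * base) != (extra * base)) -> false; extra = -32; (!(max(extra, extra) >= (step + base))) -> true; step = -9; return 32
verdict: not equivalent; witness: base=-3, step=-1


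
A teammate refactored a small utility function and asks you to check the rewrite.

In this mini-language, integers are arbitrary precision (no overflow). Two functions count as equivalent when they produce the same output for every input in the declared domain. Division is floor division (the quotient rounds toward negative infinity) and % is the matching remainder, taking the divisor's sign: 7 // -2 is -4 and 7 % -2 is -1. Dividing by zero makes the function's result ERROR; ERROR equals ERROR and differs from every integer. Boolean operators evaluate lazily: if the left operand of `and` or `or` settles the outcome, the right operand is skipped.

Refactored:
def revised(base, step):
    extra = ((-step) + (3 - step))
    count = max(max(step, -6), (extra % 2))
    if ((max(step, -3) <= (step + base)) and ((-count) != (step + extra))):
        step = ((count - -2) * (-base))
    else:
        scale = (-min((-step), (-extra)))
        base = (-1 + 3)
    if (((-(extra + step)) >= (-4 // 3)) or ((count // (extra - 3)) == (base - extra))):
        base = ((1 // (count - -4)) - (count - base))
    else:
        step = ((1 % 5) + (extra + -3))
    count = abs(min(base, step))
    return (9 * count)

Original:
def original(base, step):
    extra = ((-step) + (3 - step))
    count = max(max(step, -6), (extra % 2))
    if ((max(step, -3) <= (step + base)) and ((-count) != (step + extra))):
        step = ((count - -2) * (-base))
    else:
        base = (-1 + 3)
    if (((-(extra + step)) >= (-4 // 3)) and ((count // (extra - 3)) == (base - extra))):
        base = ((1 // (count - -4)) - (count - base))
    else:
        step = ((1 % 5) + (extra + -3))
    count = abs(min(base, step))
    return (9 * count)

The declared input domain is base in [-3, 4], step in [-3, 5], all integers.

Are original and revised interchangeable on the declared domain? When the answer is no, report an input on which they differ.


Run the pair on base=-3, step=0.
original: extra := 3 | count := 1 | ((max(step, -3) <= (step + base)) and ((-count) != (step + extra))): false | base := 2 | (((-(extra + step)) >= (-4 // 3)) and ((count // (extra - 3)) == (base - extra))): false | step := 1 | count := 1 | result 9
revised: extra := 3 | count := 1 | ((max(step, -3) <= (step + base)) and ((-count) != (step + extra))): false | scale := 3 | base := 2 | divide-by-zero, output ERROR
9 and ERROR differ, so these are not the same function on this domain.
verdict: not equivalent; witness: base=-3, step=0


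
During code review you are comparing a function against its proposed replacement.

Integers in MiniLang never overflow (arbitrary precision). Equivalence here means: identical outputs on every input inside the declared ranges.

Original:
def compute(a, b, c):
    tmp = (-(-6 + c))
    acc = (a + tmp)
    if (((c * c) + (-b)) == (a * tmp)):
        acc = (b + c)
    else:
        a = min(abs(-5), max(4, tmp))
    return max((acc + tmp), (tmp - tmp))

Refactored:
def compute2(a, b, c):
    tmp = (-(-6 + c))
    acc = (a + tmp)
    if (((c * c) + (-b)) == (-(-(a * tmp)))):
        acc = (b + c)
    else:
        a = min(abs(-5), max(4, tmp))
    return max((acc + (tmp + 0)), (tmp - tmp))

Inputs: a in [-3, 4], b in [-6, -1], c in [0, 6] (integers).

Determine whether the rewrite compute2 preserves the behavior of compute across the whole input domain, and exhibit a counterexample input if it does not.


Changes here: constant usage differs, plus arithmetic usage differs; the full 336-point sweep finds no disagreement.
verdict: equivalent


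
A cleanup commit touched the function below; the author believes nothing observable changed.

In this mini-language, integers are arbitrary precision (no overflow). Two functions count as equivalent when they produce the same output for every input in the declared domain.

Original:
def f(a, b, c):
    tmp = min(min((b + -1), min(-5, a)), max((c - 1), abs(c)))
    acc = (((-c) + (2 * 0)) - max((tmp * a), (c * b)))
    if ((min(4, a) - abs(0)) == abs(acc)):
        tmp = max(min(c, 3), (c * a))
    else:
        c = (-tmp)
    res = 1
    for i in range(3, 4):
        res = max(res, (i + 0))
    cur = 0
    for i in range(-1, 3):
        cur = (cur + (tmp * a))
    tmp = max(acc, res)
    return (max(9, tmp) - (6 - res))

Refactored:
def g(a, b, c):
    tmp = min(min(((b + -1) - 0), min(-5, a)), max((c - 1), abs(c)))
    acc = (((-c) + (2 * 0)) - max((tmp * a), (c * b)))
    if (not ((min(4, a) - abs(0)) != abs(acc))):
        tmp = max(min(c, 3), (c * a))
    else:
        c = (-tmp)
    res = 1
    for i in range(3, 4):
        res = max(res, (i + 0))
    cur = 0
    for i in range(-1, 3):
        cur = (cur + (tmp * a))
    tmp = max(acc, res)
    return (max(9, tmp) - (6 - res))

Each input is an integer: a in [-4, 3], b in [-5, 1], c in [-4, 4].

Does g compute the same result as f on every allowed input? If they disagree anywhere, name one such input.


Differences: constant usage differs; also arithmetic usage differs; also boolean connective usage differs; also comparison usage differs — yet all 504 inputs agree.
verdict: equivalent


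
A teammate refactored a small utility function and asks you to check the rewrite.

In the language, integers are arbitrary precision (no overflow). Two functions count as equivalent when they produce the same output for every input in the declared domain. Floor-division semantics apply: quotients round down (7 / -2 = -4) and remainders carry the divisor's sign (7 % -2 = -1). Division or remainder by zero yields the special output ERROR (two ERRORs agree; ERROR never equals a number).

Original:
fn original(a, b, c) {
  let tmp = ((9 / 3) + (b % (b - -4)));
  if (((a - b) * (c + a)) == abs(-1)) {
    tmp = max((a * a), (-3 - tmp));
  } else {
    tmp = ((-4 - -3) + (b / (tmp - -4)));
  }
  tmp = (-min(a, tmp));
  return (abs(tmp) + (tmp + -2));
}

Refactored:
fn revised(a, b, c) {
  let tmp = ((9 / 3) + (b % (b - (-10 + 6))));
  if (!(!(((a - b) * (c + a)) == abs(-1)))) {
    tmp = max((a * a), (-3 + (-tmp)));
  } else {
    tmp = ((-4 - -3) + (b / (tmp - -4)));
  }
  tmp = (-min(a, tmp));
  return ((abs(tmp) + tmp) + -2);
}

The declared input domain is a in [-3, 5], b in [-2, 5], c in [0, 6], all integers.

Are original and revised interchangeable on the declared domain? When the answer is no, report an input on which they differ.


This is a faithful refactor — arithmetic usage differs; boolean connective usage differs; constant usage differs, but the computed results match everywhere.
Tracing a=4, b=0, c=1: original: tmp := 3 | (((a - b) * (c + a)) == abs(-1)): false | tmp := -1 | tmp := 1 | result 0 | revised: tmp := 3 | (!(!(((a - b) * (c + a)) == abs(-1)))): false | tmp := -1 | tmp := 1 | result 0 — matching result 0.
Every one of the 504 inputs gives matching results.
verdict: equivalent


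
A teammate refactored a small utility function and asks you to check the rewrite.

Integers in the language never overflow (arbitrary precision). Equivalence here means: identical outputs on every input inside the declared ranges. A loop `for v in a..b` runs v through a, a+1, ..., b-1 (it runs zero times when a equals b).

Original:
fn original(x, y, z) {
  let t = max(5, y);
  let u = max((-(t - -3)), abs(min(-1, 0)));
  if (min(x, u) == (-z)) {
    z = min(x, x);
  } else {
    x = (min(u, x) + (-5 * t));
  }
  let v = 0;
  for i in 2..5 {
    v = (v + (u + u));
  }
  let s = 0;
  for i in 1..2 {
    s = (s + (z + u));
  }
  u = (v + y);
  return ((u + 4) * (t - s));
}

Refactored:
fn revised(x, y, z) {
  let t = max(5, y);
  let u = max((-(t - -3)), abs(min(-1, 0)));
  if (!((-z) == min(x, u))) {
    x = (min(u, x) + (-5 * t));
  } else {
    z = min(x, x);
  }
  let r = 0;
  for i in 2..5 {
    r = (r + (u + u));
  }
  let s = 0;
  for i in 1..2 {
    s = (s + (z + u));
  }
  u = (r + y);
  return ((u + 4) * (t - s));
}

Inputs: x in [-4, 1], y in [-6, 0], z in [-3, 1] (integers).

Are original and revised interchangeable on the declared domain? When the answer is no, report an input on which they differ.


Equivalent — the differences include local variable names differ; also boolean connective usage differs, yet no declared input distinguishes the two.
Tracing x=0, y=-6, z=0: original: t becomes 5; next u becomes 1; next (min(x, u) == (-z)) evaluates to true; next z becomes 0; next v becomes 0; next at i=2:; next v becomes 2; next at i=3:; next v becomes 4; next at i=4:; next v becomes 6; next s becomes 0; next at i=1:; next s becomes 1; next u becomes 0; next final value 16 | revised: t becomes 5; next u becomes 1; next (!((-z) == min(x, u))) evaluates to false; next z becomes 0; next r becomes 0; next at i=2:; next r becomes 2; next at i=3:; next r becomes 4; next at i=4:; next r becomes 6; next s becomes 0; next at i=1:; next s becomes 1; next u becomes 0; next final value 16 — matching result 16.
Checked all 210 inputs in the declared domain: the outputs agree on every one.
verdict: equivalent


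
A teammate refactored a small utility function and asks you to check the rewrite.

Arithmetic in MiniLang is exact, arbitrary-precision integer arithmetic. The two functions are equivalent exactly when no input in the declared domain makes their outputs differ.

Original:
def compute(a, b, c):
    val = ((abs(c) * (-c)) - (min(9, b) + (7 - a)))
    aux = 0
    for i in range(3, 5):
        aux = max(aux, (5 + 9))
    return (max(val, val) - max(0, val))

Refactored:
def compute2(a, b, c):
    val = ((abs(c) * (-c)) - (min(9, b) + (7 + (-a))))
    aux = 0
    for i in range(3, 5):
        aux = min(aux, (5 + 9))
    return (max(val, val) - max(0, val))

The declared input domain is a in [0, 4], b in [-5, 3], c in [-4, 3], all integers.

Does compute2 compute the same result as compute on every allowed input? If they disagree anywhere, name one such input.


Although `max(aux, (5 + 9))` became `min(aux, (5 + 9))`, no input in the stated domain can expose it; all 360 inputs agree.
verdict: equivalent


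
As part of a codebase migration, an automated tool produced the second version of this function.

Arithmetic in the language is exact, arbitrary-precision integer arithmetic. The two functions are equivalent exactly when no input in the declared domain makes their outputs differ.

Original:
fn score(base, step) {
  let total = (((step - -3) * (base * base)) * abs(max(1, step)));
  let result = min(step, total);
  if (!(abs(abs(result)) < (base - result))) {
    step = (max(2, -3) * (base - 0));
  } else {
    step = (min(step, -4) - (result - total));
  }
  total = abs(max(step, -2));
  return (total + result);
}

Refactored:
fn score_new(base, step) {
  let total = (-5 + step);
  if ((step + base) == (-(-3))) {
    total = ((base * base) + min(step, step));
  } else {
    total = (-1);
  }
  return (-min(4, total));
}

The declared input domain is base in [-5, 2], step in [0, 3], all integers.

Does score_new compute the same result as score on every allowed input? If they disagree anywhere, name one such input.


The rewrite breaks on base=-5, step=0, where the results are 2 and 1.
score: total=75, then result=0, then (!(abs(abs(result)) < (base - result))) is true, then step=-10, then total=2, then returns 2
score_new: total=-5, then ((step + base) == (-(-3))) is false, then total=-1, then returns 1
verdict: not equivalent; witness: base=-5, step=0


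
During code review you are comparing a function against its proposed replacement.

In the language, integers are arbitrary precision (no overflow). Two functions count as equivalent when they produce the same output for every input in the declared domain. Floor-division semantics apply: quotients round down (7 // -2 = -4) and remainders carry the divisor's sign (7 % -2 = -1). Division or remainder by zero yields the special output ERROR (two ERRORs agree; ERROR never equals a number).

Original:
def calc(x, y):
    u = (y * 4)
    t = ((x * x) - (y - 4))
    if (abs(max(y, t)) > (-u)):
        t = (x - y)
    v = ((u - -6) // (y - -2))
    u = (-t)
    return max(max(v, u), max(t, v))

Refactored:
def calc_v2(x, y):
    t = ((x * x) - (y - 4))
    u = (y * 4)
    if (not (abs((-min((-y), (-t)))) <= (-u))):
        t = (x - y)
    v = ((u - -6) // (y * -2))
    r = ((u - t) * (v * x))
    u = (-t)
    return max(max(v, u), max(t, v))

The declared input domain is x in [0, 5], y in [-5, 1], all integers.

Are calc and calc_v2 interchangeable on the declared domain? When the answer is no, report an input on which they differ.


Consider the input x=0, y=-2.
calc: u=-8, then t=6, then (abs(max(y, t)) > (-u)) is false, then a zero divisor aborts: ERROR
calc_v2: t=6, then u=-8, then (not (abs((-min((-y), (-t)))) <= (-u))) is false, then v=-1, then r=0, then u=-6, then returns 6
ERROR != 6, so the rewrite changes behavior.
verdict: not equivalent; witness: x=0, y=-2


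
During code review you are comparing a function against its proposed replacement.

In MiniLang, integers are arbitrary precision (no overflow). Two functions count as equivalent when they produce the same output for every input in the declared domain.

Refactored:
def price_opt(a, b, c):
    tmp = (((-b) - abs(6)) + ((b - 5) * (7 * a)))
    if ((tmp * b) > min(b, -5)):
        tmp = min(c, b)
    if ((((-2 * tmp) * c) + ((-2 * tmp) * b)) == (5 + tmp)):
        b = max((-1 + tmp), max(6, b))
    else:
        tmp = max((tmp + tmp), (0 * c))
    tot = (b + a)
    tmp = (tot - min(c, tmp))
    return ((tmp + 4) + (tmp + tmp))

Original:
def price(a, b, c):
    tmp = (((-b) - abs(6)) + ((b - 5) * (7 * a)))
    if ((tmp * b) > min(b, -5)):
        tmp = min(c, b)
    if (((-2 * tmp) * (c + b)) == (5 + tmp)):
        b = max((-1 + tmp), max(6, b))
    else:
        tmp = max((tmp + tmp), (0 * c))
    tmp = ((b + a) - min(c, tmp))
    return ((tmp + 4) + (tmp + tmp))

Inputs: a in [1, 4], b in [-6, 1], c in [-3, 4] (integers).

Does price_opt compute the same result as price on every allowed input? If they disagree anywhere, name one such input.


Behavior is preserved: although statement counts differ, and arithmetic usage differs, and local variable names differ, and constant usage differs, the outputs never diverge.
One worked example (a=4, b=1, c=3) — price: tmp becomes -119; next ((tmp * b) > min(b, -5)) evaluates to false; next (((-2 * tmp) * (c + b)) == (5 + tmp)) evaluates to false; next tmp becomes 0; next tmp becomes 5; next final value 19; price_opt: tmp becomes -119; next ((tmp * b) > min(b, -5)) evaluates to false; next ((((-2 * tmp) * c) + ((-2 * tmp) * b)) == (5 + tmp)) evaluates to false; next tmp becomes 0; next tot becomes 5; next tmp becomes 5; next final value 19; agreement on 19.
Across all 256 domain points the two functions coincide.
verdict: equivalent


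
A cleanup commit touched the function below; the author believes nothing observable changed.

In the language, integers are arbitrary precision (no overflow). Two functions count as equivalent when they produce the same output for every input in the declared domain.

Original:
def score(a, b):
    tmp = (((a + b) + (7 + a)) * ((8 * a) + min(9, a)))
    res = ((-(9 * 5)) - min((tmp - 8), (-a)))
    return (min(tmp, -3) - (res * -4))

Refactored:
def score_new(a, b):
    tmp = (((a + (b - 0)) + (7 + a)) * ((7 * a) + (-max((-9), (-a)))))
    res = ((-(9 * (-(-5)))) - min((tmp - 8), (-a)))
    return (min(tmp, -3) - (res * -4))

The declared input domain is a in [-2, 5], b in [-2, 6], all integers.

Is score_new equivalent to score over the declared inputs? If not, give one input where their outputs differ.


The rewrite breaks on a=-2, b=-2, where the results are -94 and -100.
score: tmp becomes -18; next res becomes -19; next final value -94
score_new: tmp becomes -16; next res becomes -21; next final value -100
verdict: not equivalent; witness: a=-2, b=-2


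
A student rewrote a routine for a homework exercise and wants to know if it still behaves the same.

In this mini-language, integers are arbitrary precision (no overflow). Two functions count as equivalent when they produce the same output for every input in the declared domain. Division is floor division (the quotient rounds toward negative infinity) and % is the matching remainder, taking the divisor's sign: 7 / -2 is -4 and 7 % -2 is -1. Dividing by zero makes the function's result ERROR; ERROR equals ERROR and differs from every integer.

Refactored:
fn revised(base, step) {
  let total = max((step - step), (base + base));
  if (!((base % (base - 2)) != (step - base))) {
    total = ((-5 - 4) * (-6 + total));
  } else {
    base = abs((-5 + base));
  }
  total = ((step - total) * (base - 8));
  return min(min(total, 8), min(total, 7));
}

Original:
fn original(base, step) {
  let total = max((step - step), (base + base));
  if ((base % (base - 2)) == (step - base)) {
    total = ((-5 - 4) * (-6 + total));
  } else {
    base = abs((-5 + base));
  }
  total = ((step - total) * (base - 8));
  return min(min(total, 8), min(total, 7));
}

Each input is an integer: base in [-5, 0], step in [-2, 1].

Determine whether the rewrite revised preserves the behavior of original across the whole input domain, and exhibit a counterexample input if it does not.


Side by side, the visible changes include: boolean connective usage differs, plus comparison usage differs.
Spot check at base=0, step=-1 — original: total = 0; ((base % (base - 2)) == (step - base)) -> false; base = 5; total = 3; return 3. revised: total = 0; (!((base % (base - 2)) != (step - base))) -> false; base = 5; total = 3; return 3. Both give 3.
Sweeping the whole domain (24 inputs) finds no disagreement.
verdict: equivalent


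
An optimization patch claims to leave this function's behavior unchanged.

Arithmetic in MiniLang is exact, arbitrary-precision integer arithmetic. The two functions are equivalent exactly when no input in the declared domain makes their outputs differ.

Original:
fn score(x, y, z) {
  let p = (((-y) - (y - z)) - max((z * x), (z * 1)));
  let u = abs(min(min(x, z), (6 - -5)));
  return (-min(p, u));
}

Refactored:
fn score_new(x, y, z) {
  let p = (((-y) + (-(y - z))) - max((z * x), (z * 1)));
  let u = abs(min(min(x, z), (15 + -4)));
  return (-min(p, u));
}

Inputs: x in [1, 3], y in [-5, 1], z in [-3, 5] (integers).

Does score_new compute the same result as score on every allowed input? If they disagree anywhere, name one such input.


The two versions differ — the changes include arithmetic usage differs, constant usage differs.
Spot check at x=1, y=-5, z=-3 — score: p := 10 | u := 3 | result -3. score_new: p := 10 | u := 3 | result -3. Both give -3.
Checked all 189 inputs in the declared domain: the outputs agree on every one.
verdict: equivalent


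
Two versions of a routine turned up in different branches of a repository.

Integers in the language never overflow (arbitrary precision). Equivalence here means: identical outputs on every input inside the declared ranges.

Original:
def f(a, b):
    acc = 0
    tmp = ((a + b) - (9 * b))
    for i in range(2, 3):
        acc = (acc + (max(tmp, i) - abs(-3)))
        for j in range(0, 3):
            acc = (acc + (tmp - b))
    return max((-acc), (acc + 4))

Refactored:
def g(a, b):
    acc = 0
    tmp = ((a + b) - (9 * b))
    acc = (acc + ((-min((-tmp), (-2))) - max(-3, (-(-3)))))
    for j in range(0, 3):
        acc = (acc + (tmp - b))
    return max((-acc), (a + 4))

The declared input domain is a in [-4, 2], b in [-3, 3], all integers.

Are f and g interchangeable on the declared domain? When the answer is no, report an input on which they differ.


a=-4, b=-3 yields 90 from f but 0 from g.
verdict: not equivalent; witness: a=-4, b=-3


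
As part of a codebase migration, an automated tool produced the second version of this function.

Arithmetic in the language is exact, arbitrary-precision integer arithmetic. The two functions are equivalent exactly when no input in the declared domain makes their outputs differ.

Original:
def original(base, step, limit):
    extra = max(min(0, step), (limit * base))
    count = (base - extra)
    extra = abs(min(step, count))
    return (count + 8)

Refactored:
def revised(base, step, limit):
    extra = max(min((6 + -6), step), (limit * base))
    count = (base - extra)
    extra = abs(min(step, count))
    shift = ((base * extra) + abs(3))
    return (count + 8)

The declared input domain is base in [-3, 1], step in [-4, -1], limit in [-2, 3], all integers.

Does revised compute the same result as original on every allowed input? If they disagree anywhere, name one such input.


Reading the diff, among the changes: arithmetic usage differs, plus local variable names differ, plus constant usage differs, plus statement counts differ, plus min/max/abs usage differs.
As a probe, take base=-1, step=-1, limit=-2: original runs extra becomes 2; next count becomes -3; next extra becomes 3; next final value 5; revised runs extra becomes 2; next count becomes -3; next extra becomes 3; next shift becomes 0; next final value 5; both end at 5.
Every one of the 120 inputs gives matching results.
verdict: equivalent


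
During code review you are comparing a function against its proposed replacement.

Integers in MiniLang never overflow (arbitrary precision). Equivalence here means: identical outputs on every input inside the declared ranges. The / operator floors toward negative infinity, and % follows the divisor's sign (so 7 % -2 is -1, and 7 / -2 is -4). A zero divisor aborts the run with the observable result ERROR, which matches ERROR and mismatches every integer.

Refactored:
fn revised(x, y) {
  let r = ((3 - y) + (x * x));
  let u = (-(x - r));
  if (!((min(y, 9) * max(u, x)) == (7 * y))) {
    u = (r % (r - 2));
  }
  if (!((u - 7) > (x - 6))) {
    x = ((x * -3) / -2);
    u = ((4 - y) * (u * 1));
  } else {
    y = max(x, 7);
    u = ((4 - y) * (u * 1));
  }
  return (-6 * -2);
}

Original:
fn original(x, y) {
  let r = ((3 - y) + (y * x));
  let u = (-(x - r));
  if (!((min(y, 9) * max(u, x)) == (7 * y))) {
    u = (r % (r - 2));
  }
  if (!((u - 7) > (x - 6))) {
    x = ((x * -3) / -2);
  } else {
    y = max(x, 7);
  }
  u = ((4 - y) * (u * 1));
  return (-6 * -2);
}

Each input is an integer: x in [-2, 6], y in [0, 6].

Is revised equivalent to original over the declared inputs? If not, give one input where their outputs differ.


Run the pair on x=-2, y=5.
original: r := -12 | u := -10 | (!((min(y, 9) * max(u, x)) == (7 * y))): true | u := -12 | (!((u - 7) > (x - 6))): true | x := -3 | u := 12 | result 12
revised: r := 2 | u := 4 | (!((min(y, 9) * max(u, x)) == (7 * y))): true | divide-by-zero, output ERROR
12 vs ERROR — the two versions disagree here.
verdict: not equivalent; witness: x=-2, y=5


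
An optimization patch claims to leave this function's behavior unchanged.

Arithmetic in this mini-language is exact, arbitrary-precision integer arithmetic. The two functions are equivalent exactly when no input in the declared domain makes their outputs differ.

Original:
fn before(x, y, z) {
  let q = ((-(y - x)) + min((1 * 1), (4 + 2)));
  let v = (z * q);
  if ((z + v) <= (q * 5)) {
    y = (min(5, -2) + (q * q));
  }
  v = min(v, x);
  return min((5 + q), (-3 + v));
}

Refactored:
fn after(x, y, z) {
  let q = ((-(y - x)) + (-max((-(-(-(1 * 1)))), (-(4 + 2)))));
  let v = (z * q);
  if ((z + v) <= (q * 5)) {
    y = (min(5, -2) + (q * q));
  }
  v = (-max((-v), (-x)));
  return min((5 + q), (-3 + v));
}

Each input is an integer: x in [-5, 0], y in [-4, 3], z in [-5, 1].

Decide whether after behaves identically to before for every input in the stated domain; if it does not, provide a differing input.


Equivalent — the differences include min/max/abs usage differs, yet no declared input distinguishes the two.
One worked example (x=0, y=2, z=-3) — before: q := -1 | v := 3 | ((z + v) <= (q * 5)): false | v := 0 | result -3; after: q := -1 | v := 3 | ((z + v) <= (q * 5)): false | v := 0 | result -3; agreement on -3.
Across all 336 domain points the two functions coincide.
verdict: equivalent
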